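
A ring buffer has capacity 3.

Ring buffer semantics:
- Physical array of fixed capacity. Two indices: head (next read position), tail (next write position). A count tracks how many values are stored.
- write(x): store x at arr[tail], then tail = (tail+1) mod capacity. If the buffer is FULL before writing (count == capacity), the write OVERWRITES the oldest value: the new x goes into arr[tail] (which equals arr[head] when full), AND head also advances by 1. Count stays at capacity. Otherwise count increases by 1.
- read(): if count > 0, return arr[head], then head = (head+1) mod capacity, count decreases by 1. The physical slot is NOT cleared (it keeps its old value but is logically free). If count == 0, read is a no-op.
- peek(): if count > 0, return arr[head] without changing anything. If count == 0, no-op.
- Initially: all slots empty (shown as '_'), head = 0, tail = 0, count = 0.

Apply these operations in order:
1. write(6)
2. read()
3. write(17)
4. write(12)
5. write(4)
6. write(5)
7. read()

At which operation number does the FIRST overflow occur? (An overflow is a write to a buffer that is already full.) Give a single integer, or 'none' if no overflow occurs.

Answer: 6

Derivation:
After op 1 (write(6)): arr=[6 _ _] head=0 tail=1 count=1
After op 2 (read()): arr=[6 _ _] head=1 tail=1 count=0
After op 3 (write(17)): arr=[6 17 _] head=1 tail=2 count=1
After op 4 (write(12)): arr=[6 17 12] head=1 tail=0 count=2
After op 5 (write(4)): arr=[4 17 12] head=1 tail=1 count=3
After op 6 (write(5)): arr=[4 5 12] head=2 tail=2 count=3
After op 7 (read()): arr=[4 5 12] head=0 tail=2 count=2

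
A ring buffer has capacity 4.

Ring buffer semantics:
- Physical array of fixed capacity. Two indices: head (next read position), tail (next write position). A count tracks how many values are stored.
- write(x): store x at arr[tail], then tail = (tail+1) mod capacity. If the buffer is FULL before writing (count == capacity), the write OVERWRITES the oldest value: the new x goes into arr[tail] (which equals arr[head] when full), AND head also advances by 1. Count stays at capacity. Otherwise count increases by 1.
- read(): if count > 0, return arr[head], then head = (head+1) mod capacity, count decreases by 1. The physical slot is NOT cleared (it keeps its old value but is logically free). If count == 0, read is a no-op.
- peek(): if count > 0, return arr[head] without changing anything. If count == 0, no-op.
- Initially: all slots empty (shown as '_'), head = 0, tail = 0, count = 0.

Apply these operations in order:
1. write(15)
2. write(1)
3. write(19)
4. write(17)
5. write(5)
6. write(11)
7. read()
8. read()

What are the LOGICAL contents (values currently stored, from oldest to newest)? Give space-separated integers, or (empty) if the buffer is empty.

Answer: 5 11

Derivation:
After op 1 (write(15)): arr=[15 _ _ _] head=0 tail=1 count=1
After op 2 (write(1)): arr=[15 1 _ _] head=0 tail=2 count=2
After op 3 (write(19)): arr=[15 1 19 _] head=0 tail=3 count=3
After op 4 (write(17)): arr=[15 1 19 17] head=0 tail=0 count=4
After op 5 (write(5)): arr=[5 1 19 17] head=1 tail=1 count=4
After op 6 (write(11)): arr=[5 11 19 17] head=2 tail=2 count=4
After op 7 (read()): arr=[5 11 19 17] head=3 tail=2 count=3
After op 8 (read()): arr=[5 11 19 17] head=0 tail=2 count=2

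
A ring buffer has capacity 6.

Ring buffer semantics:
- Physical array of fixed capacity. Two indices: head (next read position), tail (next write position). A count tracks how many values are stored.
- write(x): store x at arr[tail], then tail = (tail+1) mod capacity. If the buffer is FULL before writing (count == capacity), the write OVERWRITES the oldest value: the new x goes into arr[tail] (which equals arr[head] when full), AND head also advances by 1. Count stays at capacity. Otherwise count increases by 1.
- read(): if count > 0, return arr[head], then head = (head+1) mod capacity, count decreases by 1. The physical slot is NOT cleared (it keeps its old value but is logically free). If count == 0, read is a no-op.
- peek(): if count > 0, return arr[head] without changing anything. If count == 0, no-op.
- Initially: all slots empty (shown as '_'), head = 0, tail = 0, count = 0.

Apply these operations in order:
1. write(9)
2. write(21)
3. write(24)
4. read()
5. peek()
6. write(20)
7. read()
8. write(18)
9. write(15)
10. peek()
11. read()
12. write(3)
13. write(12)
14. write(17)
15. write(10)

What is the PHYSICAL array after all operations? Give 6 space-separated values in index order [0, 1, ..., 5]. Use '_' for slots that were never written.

After op 1 (write(9)): arr=[9 _ _ _ _ _] head=0 tail=1 count=1
After op 2 (write(21)): arr=[9 21 _ _ _ _] head=0 tail=2 count=2
After op 3 (write(24)): arr=[9 21 24 _ _ _] head=0 tail=3 count=3
After op 4 (read()): arr=[9 21 24 _ _ _] head=1 tail=3 count=2
After op 5 (peek()): arr=[9 21 24 _ _ _] head=1 tail=3 count=2
After op 6 (write(20)): arr=[9 21 24 20 _ _] head=1 tail=4 count=3
After op 7 (read()): arr=[9 21 24 20 _ _] head=2 tail=4 count=2
After op 8 (write(18)): arr=[9 21 24 20 18 _] head=2 tail=5 count=3
After op 9 (write(15)): arr=[9 21 24 20 18 15] head=2 tail=0 count=4
After op 10 (peek()): arr=[9 21 24 20 18 15] head=2 tail=0 count=4
After op 11 (read()): arr=[9 21 24 20 18 15] head=3 tail=0 count=3
After op 12 (write(3)): arr=[3 21 24 20 18 15] head=3 tail=1 count=4
After op 13 (write(12)): arr=[3 12 24 20 18 15] head=3 tail=2 count=5
After op 14 (write(17)): arr=[3 12 17 20 18 15] head=3 tail=3 count=6
After op 15 (write(10)): arr=[3 12 17 10 18 15] head=4 tail=4 count=6

Answer: 3 12 17 10 18 15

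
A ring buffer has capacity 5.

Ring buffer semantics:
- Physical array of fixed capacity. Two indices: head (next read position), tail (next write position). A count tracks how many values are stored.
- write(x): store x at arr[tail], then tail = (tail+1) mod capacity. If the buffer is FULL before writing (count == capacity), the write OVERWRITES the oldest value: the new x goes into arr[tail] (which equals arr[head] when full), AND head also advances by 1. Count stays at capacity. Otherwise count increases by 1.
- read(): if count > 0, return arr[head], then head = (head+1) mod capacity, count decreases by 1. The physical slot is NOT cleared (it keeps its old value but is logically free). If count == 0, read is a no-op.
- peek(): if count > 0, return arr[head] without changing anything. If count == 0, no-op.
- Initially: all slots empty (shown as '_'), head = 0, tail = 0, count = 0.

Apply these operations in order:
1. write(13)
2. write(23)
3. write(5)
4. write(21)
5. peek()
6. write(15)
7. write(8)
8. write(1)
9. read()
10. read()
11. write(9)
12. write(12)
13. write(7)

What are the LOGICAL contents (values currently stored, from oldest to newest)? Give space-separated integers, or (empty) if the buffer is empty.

Answer: 8 1 9 12 7

Derivation:
After op 1 (write(13)): arr=[13 _ _ _ _] head=0 tail=1 count=1
After op 2 (write(23)): arr=[13 23 _ _ _] head=0 tail=2 count=2
After op 3 (write(5)): arr=[13 23 5 _ _] head=0 tail=3 count=3
After op 4 (write(21)): arr=[13 23 5 21 _] head=0 tail=4 count=4
After op 5 (peek()): arr=[13 23 5 21 _] head=0 tail=4 count=4
After op 6 (write(15)): arr=[13 23 5 21 15] head=0 tail=0 count=5
After op 7 (write(8)): arr=[8 23 5 21 15] head=1 tail=1 count=5
After op 8 (write(1)): arr=[8 1 5 21 15] head=2 tail=2 count=5
After op 9 (read()): arr=[8 1 5 21 15] head=3 tail=2 count=4
After op 10 (read()): arr=[8 1 5 21 15] head=4 tail=2 count=3
After op 11 (write(9)): arr=[8 1 9 21 15] head=4 tail=3 count=4
After op 12 (write(12)): arr=[8 1 9 12 15] head=4 tail=4 count=5
After op 13 (write(7)): arr=[8 1 9 12 7] head=0 tail=0 count=5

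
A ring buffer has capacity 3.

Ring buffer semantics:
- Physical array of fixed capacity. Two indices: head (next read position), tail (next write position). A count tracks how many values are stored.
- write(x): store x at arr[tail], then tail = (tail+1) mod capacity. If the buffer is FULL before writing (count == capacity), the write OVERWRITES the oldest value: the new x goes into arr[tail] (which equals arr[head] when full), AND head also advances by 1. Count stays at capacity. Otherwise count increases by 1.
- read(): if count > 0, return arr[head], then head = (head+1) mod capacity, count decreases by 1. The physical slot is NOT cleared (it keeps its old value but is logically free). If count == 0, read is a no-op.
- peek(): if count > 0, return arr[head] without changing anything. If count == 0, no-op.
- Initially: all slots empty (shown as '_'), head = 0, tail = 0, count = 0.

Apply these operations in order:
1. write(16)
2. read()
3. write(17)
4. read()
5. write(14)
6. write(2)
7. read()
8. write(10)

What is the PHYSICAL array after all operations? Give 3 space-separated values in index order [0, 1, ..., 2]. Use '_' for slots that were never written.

After op 1 (write(16)): arr=[16 _ _] head=0 tail=1 count=1
After op 2 (read()): arr=[16 _ _] head=1 tail=1 count=0
After op 3 (write(17)): arr=[16 17 _] head=1 tail=2 count=1
After op 4 (read()): arr=[16 17 _] head=2 tail=2 count=0
After op 5 (write(14)): arr=[16 17 14] head=2 tail=0 count=1
After op 6 (write(2)): arr=[2 17 14] head=2 tail=1 count=2
After op 7 (read()): arr=[2 17 14] head=0 tail=1 count=1
After op 8 (write(10)): arr=[2 10 14] head=0 tail=2 count=2

Answer: 2 10 14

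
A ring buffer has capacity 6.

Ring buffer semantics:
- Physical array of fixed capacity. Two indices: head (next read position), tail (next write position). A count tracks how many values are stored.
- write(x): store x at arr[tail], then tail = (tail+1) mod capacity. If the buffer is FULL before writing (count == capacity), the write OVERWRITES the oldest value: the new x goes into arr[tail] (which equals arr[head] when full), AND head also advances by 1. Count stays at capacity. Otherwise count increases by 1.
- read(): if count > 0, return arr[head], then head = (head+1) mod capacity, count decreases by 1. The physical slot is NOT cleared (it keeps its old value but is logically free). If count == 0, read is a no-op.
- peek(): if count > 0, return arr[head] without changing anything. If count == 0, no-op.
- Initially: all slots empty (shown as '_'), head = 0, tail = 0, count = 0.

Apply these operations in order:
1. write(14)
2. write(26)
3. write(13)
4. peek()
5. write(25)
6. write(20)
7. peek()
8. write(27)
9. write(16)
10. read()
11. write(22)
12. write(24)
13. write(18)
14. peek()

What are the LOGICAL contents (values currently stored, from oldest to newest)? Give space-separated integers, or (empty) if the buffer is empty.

Answer: 20 27 16 22 24 18

Derivation:
After op 1 (write(14)): arr=[14 _ _ _ _ _] head=0 tail=1 count=1
After op 2 (write(26)): arr=[14 26 _ _ _ _] head=0 tail=2 count=2
After op 3 (write(13)): arr=[14 26 13 _ _ _] head=0 tail=3 count=3
After op 4 (peek()): arr=[14 26 13 _ _ _] head=0 tail=3 count=3
After op 5 (write(25)): arr=[14 26 13 25 _ _] head=0 tail=4 count=4
After op 6 (write(20)): arr=[14 26 13 25 20 _] head=0 tail=5 count=5
After op 7 (peek()): arr=[14 26 13 25 20 _] head=0 tail=5 count=5
After op 8 (write(27)): arr=[14 26 13 25 20 27] head=0 tail=0 count=6
After op 9 (write(16)): arr=[16 26 13 25 20 27] head=1 tail=1 count=6
After op 10 (read()): arr=[16 26 13 25 20 27] head=2 tail=1 count=5
After op 11 (write(22)): arr=[16 22 13 25 20 27] head=2 tail=2 count=6
After op 12 (write(24)): arr=[16 22 24 25 20 27] head=3 tail=3 count=6
After op 13 (write(18)): arr=[16 22 24 18 20 27] head=4 tail=4 count=6
After op 14 (peek()): arr=[16 22 24 18 20 27] head=4 tail=4 count=6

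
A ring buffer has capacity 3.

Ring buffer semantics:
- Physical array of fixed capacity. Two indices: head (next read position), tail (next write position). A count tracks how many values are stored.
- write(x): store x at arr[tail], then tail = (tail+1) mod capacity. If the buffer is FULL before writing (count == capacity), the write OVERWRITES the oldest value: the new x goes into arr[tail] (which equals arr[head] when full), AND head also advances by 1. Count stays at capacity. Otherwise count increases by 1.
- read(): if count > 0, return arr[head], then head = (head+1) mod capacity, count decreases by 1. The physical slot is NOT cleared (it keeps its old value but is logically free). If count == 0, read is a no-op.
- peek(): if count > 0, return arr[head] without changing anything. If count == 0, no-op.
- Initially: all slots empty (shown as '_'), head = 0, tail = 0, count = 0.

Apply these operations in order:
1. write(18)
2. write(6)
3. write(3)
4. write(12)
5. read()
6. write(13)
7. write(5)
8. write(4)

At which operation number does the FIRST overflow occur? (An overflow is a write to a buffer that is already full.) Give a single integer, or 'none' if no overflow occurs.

After op 1 (write(18)): arr=[18 _ _] head=0 tail=1 count=1
After op 2 (write(6)): arr=[18 6 _] head=0 tail=2 count=2
After op 3 (write(3)): arr=[18 6 3] head=0 tail=0 count=3
After op 4 (write(12)): arr=[12 6 3] head=1 tail=1 count=3
After op 5 (read()): arr=[12 6 3] head=2 tail=1 count=2
After op 6 (write(13)): arr=[12 13 3] head=2 tail=2 count=3
After op 7 (write(5)): arr=[12 13 5] head=0 tail=0 count=3
After op 8 (write(4)): arr=[4 13 5] head=1 tail=1 count=3

Answer: 4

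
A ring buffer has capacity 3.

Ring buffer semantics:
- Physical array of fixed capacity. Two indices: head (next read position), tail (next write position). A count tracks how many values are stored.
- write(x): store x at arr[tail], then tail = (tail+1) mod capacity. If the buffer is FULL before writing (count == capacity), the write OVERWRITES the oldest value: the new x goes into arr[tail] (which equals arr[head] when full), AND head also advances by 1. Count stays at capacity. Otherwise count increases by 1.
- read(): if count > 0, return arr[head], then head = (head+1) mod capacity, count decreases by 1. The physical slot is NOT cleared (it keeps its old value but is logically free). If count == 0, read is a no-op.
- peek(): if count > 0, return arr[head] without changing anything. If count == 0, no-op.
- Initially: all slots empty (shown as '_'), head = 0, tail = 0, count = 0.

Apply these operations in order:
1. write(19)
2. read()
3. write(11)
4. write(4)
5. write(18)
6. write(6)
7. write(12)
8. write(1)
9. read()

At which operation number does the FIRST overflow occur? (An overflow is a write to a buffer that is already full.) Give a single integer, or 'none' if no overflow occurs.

After op 1 (write(19)): arr=[19 _ _] head=0 tail=1 count=1
After op 2 (read()): arr=[19 _ _] head=1 tail=1 count=0
After op 3 (write(11)): arr=[19 11 _] head=1 tail=2 count=1
After op 4 (write(4)): arr=[19 11 4] head=1 tail=0 count=2
After op 5 (write(18)): arr=[18 11 4] head=1 tail=1 count=3
After op 6 (write(6)): arr=[18 6 4] head=2 tail=2 count=3
After op 7 (write(12)): arr=[18 6 12] head=0 tail=0 count=3
After op 8 (write(1)): arr=[1 6 12] head=1 tail=1 count=3
After op 9 (read()): arr=[1 6 12] head=2 tail=1 count=2

Answer: 6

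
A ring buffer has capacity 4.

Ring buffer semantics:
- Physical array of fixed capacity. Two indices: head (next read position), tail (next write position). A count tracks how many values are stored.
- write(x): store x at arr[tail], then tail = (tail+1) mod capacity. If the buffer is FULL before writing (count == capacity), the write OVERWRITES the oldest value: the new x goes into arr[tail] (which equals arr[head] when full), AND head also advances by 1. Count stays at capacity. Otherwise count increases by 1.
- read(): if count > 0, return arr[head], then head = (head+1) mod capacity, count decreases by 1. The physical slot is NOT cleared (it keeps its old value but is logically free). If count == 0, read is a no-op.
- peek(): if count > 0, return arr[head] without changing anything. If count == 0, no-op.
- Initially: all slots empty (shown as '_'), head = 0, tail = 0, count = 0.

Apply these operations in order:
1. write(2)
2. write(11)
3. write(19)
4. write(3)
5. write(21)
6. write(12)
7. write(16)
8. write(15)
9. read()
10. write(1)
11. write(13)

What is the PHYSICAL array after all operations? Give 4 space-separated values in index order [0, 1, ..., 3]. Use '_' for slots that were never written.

Answer: 1 13 16 15

Derivation:
After op 1 (write(2)): arr=[2 _ _ _] head=0 tail=1 count=1
After op 2 (write(11)): arr=[2 11 _ _] head=0 tail=2 count=2
After op 3 (write(19)): arr=[2 11 19 _] head=0 tail=3 count=3
After op 4 (write(3)): arr=[2 11 19 3] head=0 tail=0 count=4
After op 5 (write(21)): arr=[21 11 19 3] head=1 tail=1 count=4
After op 6 (write(12)): arr=[21 12 19 3] head=2 tail=2 count=4
After op 7 (write(16)): arr=[21 12 16 3] head=3 tail=3 count=4
After op 8 (write(15)): arr=[21 12 16 15] head=0 tail=0 count=4
After op 9 (read()): arr=[21 12 16 15] head=1 tail=0 count=3
After op 10 (write(1)): arr=[1 12 16 15] head=1 tail=1 count=4
After op 11 (write(13)): arr=[1 13 16 15] head=2 tail=2 count=4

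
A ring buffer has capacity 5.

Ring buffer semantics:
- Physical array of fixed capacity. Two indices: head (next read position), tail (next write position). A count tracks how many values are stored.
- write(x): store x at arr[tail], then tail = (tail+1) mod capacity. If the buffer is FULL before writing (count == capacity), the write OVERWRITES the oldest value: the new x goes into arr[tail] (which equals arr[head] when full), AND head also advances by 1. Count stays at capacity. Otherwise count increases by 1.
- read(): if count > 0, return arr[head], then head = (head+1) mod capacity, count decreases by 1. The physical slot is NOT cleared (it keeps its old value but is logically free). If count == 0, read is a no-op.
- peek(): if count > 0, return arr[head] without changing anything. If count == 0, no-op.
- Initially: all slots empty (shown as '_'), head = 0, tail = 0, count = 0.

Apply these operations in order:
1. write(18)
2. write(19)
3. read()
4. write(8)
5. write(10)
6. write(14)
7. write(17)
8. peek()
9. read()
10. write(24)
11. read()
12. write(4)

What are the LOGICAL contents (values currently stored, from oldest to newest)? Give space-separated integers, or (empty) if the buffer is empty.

After op 1 (write(18)): arr=[18 _ _ _ _] head=0 tail=1 count=1
After op 2 (write(19)): arr=[18 19 _ _ _] head=0 tail=2 count=2
After op 3 (read()): arr=[18 19 _ _ _] head=1 tail=2 count=1
After op 4 (write(8)): arr=[18 19 8 _ _] head=1 tail=3 count=2
After op 5 (write(10)): arr=[18 19 8 10 _] head=1 tail=4 count=3
After op 6 (write(14)): arr=[18 19 8 10 14] head=1 tail=0 count=4
After op 7 (write(17)): arr=[17 19 8 10 14] head=1 tail=1 count=5
After op 8 (peek()): arr=[17 19 8 10 14] head=1 tail=1 count=5
After op 9 (read()): arr=[17 19 8 10 14] head=2 tail=1 count=4
After op 10 (write(24)): arr=[17 24 8 10 14] head=2 tail=2 count=5
After op 11 (read()): arr=[17 24 8 10 14] head=3 tail=2 count=4
After op 12 (write(4)): arr=[17 24 4 10 14] head=3 tail=3 count=5

Answer: 10 14 17 24 4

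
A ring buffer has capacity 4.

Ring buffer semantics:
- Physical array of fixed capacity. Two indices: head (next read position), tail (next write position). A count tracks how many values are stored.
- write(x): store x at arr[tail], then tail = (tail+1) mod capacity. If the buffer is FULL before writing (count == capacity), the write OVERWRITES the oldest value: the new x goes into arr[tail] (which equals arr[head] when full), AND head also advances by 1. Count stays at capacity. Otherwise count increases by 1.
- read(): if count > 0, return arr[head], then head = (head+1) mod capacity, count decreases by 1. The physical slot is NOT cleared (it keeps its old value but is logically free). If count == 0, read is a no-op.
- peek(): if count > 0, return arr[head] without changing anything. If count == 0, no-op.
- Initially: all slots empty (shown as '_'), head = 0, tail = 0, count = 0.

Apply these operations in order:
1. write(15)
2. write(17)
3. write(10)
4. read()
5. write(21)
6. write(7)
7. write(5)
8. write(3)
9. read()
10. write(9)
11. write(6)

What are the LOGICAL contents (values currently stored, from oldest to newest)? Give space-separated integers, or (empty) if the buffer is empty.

Answer: 5 3 9 6

Derivation:
After op 1 (write(15)): arr=[15 _ _ _] head=0 tail=1 count=1
After op 2 (write(17)): arr=[15 17 _ _] head=0 tail=2 count=2
After op 3 (write(10)): arr=[15 17 10 _] head=0 tail=3 count=3
After op 4 (read()): arr=[15 17 10 _] head=1 tail=3 count=2
After op 5 (write(21)): arr=[15 17 10 21] head=1 tail=0 count=3
After op 6 (write(7)): arr=[7 17 10 21] head=1 tail=1 count=4
After op 7 (write(5)): arr=[7 5 10 21] head=2 tail=2 count=4
After op 8 (write(3)): arr=[7 5 3 21] head=3 tail=3 count=4
After op 9 (read()): arr=[7 5 3 21] head=0 tail=3 count=3
After op 10 (write(9)): arr=[7 5 3 9] head=0 tail=0 count=4
After op 11 (write(6)): arr=[6 5 3 9] head=1 tail=1 count=4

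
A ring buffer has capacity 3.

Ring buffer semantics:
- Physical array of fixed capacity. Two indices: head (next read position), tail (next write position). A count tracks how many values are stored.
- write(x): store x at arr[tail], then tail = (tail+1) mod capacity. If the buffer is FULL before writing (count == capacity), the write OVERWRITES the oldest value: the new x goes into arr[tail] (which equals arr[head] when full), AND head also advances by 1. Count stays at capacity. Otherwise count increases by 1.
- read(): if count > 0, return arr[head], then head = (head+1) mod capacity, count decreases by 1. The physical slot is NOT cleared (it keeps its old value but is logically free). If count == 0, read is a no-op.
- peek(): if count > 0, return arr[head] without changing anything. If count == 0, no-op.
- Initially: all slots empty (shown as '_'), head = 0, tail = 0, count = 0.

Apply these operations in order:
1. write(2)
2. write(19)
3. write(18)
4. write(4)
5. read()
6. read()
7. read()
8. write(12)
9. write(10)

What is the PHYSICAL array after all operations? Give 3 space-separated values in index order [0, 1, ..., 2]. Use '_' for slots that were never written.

Answer: 4 12 10

Derivation:
After op 1 (write(2)): arr=[2 _ _] head=0 tail=1 count=1
After op 2 (write(19)): arr=[2 19 _] head=0 tail=2 count=2
After op 3 (write(18)): arr=[2 19 18] head=0 tail=0 count=3
After op 4 (write(4)): arr=[4 19 18] head=1 tail=1 count=3
After op 5 (read()): arr=[4 19 18] head=2 tail=1 count=2
After op 6 (read()): arr=[4 19 18] head=0 tail=1 count=1
After op 7 (read()): arr=[4 19 18] head=1 tail=1 count=0
After op 8 (write(12)): arr=[4 12 18] head=1 tail=2 count=1
After op 9 (write(10)): arr=[4 12 10] head=1 tail=0 count=2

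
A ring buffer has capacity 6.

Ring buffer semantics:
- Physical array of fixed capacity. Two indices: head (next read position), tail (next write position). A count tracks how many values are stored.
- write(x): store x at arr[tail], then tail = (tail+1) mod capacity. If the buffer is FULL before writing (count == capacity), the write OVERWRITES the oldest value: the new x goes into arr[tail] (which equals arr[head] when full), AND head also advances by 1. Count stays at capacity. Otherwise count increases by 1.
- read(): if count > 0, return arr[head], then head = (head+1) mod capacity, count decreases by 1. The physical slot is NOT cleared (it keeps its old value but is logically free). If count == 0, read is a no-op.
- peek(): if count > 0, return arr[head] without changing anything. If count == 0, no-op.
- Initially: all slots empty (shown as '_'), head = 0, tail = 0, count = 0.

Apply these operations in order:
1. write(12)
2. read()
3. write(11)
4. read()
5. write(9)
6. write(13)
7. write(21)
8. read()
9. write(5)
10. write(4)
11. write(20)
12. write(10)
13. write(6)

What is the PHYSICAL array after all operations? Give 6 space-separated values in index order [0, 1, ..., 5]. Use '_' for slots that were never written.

Answer: 4 20 10 6 21 5

Derivation:
After op 1 (write(12)): arr=[12 _ _ _ _ _] head=0 tail=1 count=1
After op 2 (read()): arr=[12 _ _ _ _ _] head=1 tail=1 count=0
After op 3 (write(11)): arr=[12 11 _ _ _ _] head=1 tail=2 count=1
After op 4 (read()): arr=[12 11 _ _ _ _] head=2 tail=2 count=0
After op 5 (write(9)): arr=[12 11 9 _ _ _] head=2 tail=3 count=1
After op 6 (write(13)): arr=[12 11 9 13 _ _] head=2 tail=4 count=2
After op 7 (write(21)): arr=[12 11 9 13 21 _] head=2 tail=5 count=3
After op 8 (read()): arr=[12 11 9 13 21 _] head=3 tail=5 count=2
After op 9 (write(5)): arr=[12 11 9 13 21 5] head=3 tail=0 count=3
After op 10 (write(4)): arr=[4 11 9 13 21 5] head=3 tail=1 count=4
After op 11 (write(20)): arr=[4 20 9 13 21 5] head=3 tail=2 count=5
After op 12 (write(10)): arr=[4 20 10 13 21 5] head=3 tail=3 count=6
After op 13 (write(6)): arr=[4 20 10 6 21 5] head=4 tail=4 count=6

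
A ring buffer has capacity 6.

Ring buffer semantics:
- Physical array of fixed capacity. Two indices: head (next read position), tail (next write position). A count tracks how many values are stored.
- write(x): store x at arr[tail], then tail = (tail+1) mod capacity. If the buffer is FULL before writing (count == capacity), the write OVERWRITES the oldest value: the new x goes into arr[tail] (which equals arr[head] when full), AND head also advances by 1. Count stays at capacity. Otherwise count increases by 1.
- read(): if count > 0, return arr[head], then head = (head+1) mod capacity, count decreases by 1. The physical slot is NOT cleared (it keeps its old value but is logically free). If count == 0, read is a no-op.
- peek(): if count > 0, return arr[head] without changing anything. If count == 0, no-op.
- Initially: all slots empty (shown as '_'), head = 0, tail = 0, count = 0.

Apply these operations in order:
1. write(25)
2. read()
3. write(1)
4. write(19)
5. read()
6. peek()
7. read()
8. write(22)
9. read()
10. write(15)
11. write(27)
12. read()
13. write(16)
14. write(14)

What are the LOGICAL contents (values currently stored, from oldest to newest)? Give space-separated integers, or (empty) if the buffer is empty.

After op 1 (write(25)): arr=[25 _ _ _ _ _] head=0 tail=1 count=1
After op 2 (read()): arr=[25 _ _ _ _ _] head=1 tail=1 count=0
After op 3 (write(1)): arr=[25 1 _ _ _ _] head=1 tail=2 count=1
After op 4 (write(19)): arr=[25 1 19 _ _ _] head=1 tail=3 count=2
After op 5 (read()): arr=[25 1 19 _ _ _] head=2 tail=3 count=1
After op 6 (peek()): arr=[25 1 19 _ _ _] head=2 tail=3 count=1
After op 7 (read()): arr=[25 1 19 _ _ _] head=3 tail=3 count=0
After op 8 (write(22)): arr=[25 1 19 22 _ _] head=3 tail=4 count=1
After op 9 (read()): arr=[25 1 19 22 _ _] head=4 tail=4 count=0
After op 10 (write(15)): arr=[25 1 19 22 15 _] head=4 tail=5 count=1
After op 11 (write(27)): arr=[25 1 19 22 15 27] head=4 tail=0 count=2
After op 12 (read()): arr=[25 1 19 22 15 27] head=5 tail=0 count=1
After op 13 (write(16)): arr=[16 1 19 22 15 27] head=5 tail=1 count=2
After op 14 (write(14)): arr=[16 14 19 22 15 27] head=5 tail=2 count=3

Answer: 27 16 14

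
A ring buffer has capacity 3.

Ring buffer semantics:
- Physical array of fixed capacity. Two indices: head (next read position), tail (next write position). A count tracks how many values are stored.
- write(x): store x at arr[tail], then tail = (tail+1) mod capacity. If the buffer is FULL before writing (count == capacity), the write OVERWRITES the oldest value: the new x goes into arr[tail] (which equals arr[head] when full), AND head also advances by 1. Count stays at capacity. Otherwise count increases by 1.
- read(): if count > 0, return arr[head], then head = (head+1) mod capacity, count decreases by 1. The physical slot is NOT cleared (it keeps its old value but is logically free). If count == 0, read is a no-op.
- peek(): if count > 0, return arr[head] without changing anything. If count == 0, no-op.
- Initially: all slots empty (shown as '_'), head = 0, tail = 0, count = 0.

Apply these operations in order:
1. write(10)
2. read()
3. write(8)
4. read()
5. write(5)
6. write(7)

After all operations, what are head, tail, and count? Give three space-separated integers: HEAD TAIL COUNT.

Answer: 2 1 2

Derivation:
After op 1 (write(10)): arr=[10 _ _] head=0 tail=1 count=1
After op 2 (read()): arr=[10 _ _] head=1 tail=1 count=0
After op 3 (write(8)): arr=[10 8 _] head=1 tail=2 count=1
After op 4 (read()): arr=[10 8 _] head=2 tail=2 count=0
After op 5 (write(5)): arr=[10 8 5] head=2 tail=0 count=1
After op 6 (write(7)): arr=[7 8 5] head=2 tail=1 count=2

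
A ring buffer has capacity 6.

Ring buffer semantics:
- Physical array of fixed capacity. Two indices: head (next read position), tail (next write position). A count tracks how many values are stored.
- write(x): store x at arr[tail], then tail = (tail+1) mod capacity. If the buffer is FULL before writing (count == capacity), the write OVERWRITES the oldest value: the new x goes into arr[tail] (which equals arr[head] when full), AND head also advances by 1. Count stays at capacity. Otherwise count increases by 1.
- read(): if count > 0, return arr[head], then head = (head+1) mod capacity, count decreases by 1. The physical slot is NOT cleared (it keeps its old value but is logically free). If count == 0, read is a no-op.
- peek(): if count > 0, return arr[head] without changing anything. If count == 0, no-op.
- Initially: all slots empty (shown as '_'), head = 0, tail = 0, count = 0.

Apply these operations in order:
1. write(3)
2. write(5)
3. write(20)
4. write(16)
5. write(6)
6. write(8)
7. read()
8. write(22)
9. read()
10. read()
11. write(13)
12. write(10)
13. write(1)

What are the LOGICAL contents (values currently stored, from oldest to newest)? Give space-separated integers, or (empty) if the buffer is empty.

Answer: 6 8 22 13 10 1

Derivation:
After op 1 (write(3)): arr=[3 _ _ _ _ _] head=0 tail=1 count=1
After op 2 (write(5)): arr=[3 5 _ _ _ _] head=0 tail=2 count=2
After op 3 (write(20)): arr=[3 5 20 _ _ _] head=0 tail=3 count=3
After op 4 (write(16)): arr=[3 5 20 16 _ _] head=0 tail=4 count=4
After op 5 (write(6)): arr=[3 5 20 16 6 _] head=0 tail=5 count=5
After op 6 (write(8)): arr=[3 5 20 16 6 8] head=0 tail=0 count=6
After op 7 (read()): arr=[3 5 20 16 6 8] head=1 tail=0 count=5
After op 8 (write(22)): arr=[22 5 20 16 6 8] head=1 tail=1 count=6
After op 9 (read()): arr=[22 5 20 16 6 8] head=2 tail=1 count=5
After op 10 (read()): arr=[22 5 20 16 6 8] head=3 tail=1 count=4
After op 11 (write(13)): arr=[22 13 20 16 6 8] head=3 tail=2 count=5
After op 12 (write(10)): arr=[22 13 10 16 6 8] head=3 tail=3 count=6
After op 13 (write(1)): arr=[22 13 10 1 6 8] head=4 tail=4 count=6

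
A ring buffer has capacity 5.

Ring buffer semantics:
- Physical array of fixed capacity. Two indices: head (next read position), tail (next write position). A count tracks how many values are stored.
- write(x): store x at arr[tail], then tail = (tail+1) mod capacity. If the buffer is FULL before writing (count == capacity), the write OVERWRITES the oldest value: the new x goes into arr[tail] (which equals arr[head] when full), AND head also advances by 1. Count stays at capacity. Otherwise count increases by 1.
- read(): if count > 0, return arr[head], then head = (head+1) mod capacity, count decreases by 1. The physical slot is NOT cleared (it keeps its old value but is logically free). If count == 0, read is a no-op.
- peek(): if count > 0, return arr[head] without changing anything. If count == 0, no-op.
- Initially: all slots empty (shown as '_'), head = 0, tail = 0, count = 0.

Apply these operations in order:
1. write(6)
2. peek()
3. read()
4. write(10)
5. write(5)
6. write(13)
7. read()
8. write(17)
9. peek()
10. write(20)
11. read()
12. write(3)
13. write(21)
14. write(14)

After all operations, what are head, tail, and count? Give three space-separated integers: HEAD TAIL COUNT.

Answer: 4 4 5

Derivation:
After op 1 (write(6)): arr=[6 _ _ _ _] head=0 tail=1 count=1
After op 2 (peek()): arr=[6 _ _ _ _] head=0 tail=1 count=1
After op 3 (read()): arr=[6 _ _ _ _] head=1 tail=1 count=0
After op 4 (write(10)): arr=[6 10 _ _ _] head=1 tail=2 count=1
After op 5 (write(5)): arr=[6 10 5 _ _] head=1 tail=3 count=2
After op 6 (write(13)): arr=[6 10 5 13 _] head=1 tail=4 count=3
After op 7 (read()): arr=[6 10 5 13 _] head=2 tail=4 count=2
After op 8 (write(17)): arr=[6 10 5 13 17] head=2 tail=0 count=3
After op 9 (peek()): arr=[6 10 5 13 17] head=2 tail=0 count=3
After op 10 (write(20)): arr=[20 10 5 13 17] head=2 tail=1 count=4
After op 11 (read()): arr=[20 10 5 13 17] head=3 tail=1 count=3
After op 12 (write(3)): arr=[20 3 5 13 17] head=3 tail=2 count=4
After op 13 (write(21)): arr=[20 3 21 13 17] head=3 tail=3 count=5
After op 14 (write(14)): arr=[20 3 21 14 17] head=4 tail=4 count=5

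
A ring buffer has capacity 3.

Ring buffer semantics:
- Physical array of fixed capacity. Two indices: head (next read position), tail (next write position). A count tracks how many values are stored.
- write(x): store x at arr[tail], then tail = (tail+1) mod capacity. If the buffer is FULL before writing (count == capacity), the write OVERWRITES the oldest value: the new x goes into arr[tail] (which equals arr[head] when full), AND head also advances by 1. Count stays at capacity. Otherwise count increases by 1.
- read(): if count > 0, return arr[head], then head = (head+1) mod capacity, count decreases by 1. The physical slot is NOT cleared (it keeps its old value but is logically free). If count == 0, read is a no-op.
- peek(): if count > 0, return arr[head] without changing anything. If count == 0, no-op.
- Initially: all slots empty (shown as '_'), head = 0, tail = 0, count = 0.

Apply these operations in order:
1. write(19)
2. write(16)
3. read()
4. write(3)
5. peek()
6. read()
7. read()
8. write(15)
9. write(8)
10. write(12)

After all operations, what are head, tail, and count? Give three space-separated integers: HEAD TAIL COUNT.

Answer: 0 0 3

Derivation:
After op 1 (write(19)): arr=[19 _ _] head=0 tail=1 count=1
After op 2 (write(16)): arr=[19 16 _] head=0 tail=2 count=2
After op 3 (read()): arr=[19 16 _] head=1 tail=2 count=1
After op 4 (write(3)): arr=[19 16 3] head=1 tail=0 count=2
After op 5 (peek()): arr=[19 16 3] head=1 tail=0 count=2
After op 6 (read()): arr=[19 16 3] head=2 tail=0 count=1
After op 7 (read()): arr=[19 16 3] head=0 tail=0 count=0
After op 8 (write(15)): arr=[15 16 3] head=0 tail=1 count=1
After op 9 (write(8)): arr=[15 8 3] head=0 tail=2 count=2
After op 10 (write(12)): arr=[15 8 12] head=0 tail=0 count=3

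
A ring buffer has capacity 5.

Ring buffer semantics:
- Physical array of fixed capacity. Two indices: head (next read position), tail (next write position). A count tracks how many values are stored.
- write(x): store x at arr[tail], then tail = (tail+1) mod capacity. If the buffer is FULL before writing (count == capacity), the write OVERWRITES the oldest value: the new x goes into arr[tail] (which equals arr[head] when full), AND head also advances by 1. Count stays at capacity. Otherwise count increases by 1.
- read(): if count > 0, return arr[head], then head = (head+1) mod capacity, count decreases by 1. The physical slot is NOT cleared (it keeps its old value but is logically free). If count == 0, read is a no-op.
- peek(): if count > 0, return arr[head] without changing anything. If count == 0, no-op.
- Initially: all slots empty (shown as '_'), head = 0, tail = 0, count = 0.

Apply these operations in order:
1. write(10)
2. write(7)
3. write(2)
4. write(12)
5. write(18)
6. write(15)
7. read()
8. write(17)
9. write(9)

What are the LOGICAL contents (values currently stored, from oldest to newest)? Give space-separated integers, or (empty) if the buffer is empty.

Answer: 12 18 15 17 9

Derivation:
After op 1 (write(10)): arr=[10 _ _ _ _] head=0 tail=1 count=1
After op 2 (write(7)): arr=[10 7 _ _ _] head=0 tail=2 count=2
After op 3 (write(2)): arr=[10 7 2 _ _] head=0 tail=3 count=3
After op 4 (write(12)): arr=[10 7 2 12 _] head=0 tail=4 count=4
After op 5 (write(18)): arr=[10 7 2 12 18] head=0 tail=0 count=5
After op 6 (write(15)): arr=[15 7 2 12 18] head=1 tail=1 count=5
After op 7 (read()): arr=[15 7 2 12 18] head=2 tail=1 count=4
After op 8 (write(17)): arr=[15 17 2 12 18] head=2 tail=2 count=5
After op 9 (write(9)): arr=[15 17 9 12 18] head=3 tail=3 count=5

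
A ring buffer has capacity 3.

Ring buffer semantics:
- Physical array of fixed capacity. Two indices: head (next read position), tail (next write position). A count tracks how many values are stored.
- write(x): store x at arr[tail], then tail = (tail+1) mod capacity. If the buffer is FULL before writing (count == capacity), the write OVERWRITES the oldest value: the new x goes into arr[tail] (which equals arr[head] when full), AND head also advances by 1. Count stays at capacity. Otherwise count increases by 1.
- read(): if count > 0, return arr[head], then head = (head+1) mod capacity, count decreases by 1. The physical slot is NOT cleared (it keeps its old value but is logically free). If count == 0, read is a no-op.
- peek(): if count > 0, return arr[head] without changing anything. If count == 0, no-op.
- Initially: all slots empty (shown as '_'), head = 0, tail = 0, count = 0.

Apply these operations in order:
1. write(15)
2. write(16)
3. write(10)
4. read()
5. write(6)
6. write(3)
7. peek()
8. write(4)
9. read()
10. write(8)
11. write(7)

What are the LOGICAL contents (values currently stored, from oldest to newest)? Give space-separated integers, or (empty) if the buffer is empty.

After op 1 (write(15)): arr=[15 _ _] head=0 tail=1 count=1
After op 2 (write(16)): arr=[15 16 _] head=0 tail=2 count=2
After op 3 (write(10)): arr=[15 16 10] head=0 tail=0 count=3
After op 4 (read()): arr=[15 16 10] head=1 tail=0 count=2
After op 5 (write(6)): arr=[6 16 10] head=1 tail=1 count=3
After op 6 (write(3)): arr=[6 3 10] head=2 tail=2 count=3
After op 7 (peek()): arr=[6 3 10] head=2 tail=2 count=3
After op 8 (write(4)): arr=[6 3 4] head=0 tail=0 count=3
After op 9 (read()): arr=[6 3 4] head=1 tail=0 count=2
After op 10 (write(8)): arr=[8 3 4] head=1 tail=1 count=3
After op 11 (write(7)): arr=[8 7 4] head=2 tail=2 count=3

Answer: 4 8 7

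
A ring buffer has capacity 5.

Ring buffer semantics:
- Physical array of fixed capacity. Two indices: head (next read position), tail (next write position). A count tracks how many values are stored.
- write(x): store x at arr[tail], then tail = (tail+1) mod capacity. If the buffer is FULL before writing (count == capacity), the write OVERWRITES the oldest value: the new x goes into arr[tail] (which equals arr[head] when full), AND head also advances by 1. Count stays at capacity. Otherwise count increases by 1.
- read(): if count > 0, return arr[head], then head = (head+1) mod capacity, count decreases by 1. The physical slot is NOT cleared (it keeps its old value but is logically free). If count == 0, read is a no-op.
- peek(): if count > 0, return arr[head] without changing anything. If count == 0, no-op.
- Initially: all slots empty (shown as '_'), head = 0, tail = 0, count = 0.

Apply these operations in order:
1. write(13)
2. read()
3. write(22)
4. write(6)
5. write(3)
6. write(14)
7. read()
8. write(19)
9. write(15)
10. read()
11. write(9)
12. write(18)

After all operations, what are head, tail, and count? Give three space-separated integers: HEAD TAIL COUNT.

Answer: 4 4 5

Derivation:
After op 1 (write(13)): arr=[13 _ _ _ _] head=0 tail=1 count=1
After op 2 (read()): arr=[13 _ _ _ _] head=1 tail=1 count=0
After op 3 (write(22)): arr=[13 22 _ _ _] head=1 tail=2 count=1
After op 4 (write(6)): arr=[13 22 6 _ _] head=1 tail=3 count=2
After op 5 (write(3)): arr=[13 22 6 3 _] head=1 tail=4 count=3
After op 6 (write(14)): arr=[13 22 6 3 14] head=1 tail=0 count=4
After op 7 (read()): arr=[13 22 6 3 14] head=2 tail=0 count=3
After op 8 (write(19)): arr=[19 22 6 3 14] head=2 tail=1 count=4
After op 9 (write(15)): arr=[19 15 6 3 14] head=2 tail=2 count=5
After op 10 (read()): arr=[19 15 6 3 14] head=3 tail=2 count=4
After op 11 (write(9)): arr=[19 15 9 3 14] head=3 tail=3 count=5
After op 12 (write(18)): arr=[19 15 9 18 14] head=4 tail=4 count=5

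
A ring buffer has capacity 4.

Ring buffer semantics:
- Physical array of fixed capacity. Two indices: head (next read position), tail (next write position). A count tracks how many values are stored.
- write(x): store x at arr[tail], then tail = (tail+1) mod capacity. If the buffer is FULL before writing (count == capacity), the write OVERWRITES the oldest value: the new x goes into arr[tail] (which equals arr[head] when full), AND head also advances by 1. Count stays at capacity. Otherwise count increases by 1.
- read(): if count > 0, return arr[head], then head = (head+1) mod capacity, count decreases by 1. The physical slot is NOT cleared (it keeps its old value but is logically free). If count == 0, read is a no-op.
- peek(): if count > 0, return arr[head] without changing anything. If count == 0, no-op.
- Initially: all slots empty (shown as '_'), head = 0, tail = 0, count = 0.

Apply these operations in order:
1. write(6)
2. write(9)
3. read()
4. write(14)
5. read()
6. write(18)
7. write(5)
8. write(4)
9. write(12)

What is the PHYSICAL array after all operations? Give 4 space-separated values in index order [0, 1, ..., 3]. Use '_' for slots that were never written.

Answer: 5 4 12 18

Derivation:
After op 1 (write(6)): arr=[6 _ _ _] head=0 tail=1 count=1
After op 2 (write(9)): arr=[6 9 _ _] head=0 tail=2 count=2
After op 3 (read()): arr=[6 9 _ _] head=1 tail=2 count=1
After op 4 (write(14)): arr=[6 9 14 _] head=1 tail=3 count=2
After op 5 (read()): arr=[6 9 14 _] head=2 tail=3 count=1
After op 6 (write(18)): arr=[6 9 14 18] head=2 tail=0 count=2
After op 7 (write(5)): arr=[5 9 14 18] head=2 tail=1 count=3
After op 8 (write(4)): arr=[5 4 14 18] head=2 tail=2 count=4
After op 9 (write(12)): arr=[5 4 12 18] head=3 tail=3 count=4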